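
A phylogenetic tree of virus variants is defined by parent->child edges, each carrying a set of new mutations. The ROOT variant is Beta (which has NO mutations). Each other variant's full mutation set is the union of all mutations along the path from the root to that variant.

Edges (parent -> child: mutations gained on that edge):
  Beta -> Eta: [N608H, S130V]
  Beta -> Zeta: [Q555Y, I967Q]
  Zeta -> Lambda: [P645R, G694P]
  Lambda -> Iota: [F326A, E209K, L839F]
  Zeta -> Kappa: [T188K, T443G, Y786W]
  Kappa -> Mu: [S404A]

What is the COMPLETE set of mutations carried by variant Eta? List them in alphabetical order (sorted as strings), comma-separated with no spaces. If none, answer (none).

Answer: N608H,S130V

Derivation:
At Beta: gained [] -> total []
At Eta: gained ['N608H', 'S130V'] -> total ['N608H', 'S130V']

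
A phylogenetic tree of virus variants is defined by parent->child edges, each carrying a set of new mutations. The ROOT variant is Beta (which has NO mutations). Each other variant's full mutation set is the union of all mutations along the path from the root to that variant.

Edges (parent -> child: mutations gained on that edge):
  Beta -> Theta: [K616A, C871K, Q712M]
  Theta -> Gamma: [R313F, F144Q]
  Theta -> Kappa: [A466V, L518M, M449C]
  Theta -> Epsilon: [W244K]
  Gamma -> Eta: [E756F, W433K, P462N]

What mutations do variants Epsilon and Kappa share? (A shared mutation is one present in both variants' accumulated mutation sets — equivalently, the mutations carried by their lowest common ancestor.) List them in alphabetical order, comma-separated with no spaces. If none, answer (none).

Answer: C871K,K616A,Q712M

Derivation:
Accumulating mutations along path to Epsilon:
  At Beta: gained [] -> total []
  At Theta: gained ['K616A', 'C871K', 'Q712M'] -> total ['C871K', 'K616A', 'Q712M']
  At Epsilon: gained ['W244K'] -> total ['C871K', 'K616A', 'Q712M', 'W244K']
Mutations(Epsilon) = ['C871K', 'K616A', 'Q712M', 'W244K']
Accumulating mutations along path to Kappa:
  At Beta: gained [] -> total []
  At Theta: gained ['K616A', 'C871K', 'Q712M'] -> total ['C871K', 'K616A', 'Q712M']
  At Kappa: gained ['A466V', 'L518M', 'M449C'] -> total ['A466V', 'C871K', 'K616A', 'L518M', 'M449C', 'Q712M']
Mutations(Kappa) = ['A466V', 'C871K', 'K616A', 'L518M', 'M449C', 'Q712M']
Intersection: ['C871K', 'K616A', 'Q712M', 'W244K'] ∩ ['A466V', 'C871K', 'K616A', 'L518M', 'M449C', 'Q712M'] = ['C871K', 'K616A', 'Q712M']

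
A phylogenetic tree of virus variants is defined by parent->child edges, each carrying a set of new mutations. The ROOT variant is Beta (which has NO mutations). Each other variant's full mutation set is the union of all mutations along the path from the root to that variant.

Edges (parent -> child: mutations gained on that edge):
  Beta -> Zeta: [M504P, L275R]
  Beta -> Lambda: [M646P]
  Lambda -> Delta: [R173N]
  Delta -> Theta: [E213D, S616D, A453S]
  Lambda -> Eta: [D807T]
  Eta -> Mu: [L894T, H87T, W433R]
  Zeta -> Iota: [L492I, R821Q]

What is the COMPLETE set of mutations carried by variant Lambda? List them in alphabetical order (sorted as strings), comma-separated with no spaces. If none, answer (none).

Answer: M646P

Derivation:
At Beta: gained [] -> total []
At Lambda: gained ['M646P'] -> total ['M646P']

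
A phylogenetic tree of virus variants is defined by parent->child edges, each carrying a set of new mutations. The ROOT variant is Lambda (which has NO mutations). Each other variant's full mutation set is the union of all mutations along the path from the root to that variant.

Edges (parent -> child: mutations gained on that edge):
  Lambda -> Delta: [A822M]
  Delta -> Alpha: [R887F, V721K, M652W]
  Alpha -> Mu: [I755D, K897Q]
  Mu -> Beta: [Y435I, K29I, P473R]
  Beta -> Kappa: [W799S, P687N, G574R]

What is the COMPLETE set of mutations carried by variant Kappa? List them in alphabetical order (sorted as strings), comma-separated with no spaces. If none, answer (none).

At Lambda: gained [] -> total []
At Delta: gained ['A822M'] -> total ['A822M']
At Alpha: gained ['R887F', 'V721K', 'M652W'] -> total ['A822M', 'M652W', 'R887F', 'V721K']
At Mu: gained ['I755D', 'K897Q'] -> total ['A822M', 'I755D', 'K897Q', 'M652W', 'R887F', 'V721K']
At Beta: gained ['Y435I', 'K29I', 'P473R'] -> total ['A822M', 'I755D', 'K29I', 'K897Q', 'M652W', 'P473R', 'R887F', 'V721K', 'Y435I']
At Kappa: gained ['W799S', 'P687N', 'G574R'] -> total ['A822M', 'G574R', 'I755D', 'K29I', 'K897Q', 'M652W', 'P473R', 'P687N', 'R887F', 'V721K', 'W799S', 'Y435I']

Answer: A822M,G574R,I755D,K29I,K897Q,M652W,P473R,P687N,R887F,V721K,W799S,Y435I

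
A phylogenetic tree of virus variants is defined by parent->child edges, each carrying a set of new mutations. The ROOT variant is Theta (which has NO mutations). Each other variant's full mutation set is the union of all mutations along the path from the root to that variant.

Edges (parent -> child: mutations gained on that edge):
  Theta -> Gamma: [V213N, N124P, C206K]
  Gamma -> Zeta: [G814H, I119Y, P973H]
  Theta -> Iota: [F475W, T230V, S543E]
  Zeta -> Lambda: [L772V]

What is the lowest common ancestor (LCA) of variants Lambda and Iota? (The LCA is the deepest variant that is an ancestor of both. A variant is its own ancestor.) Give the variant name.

Path from root to Lambda: Theta -> Gamma -> Zeta -> Lambda
  ancestors of Lambda: {Theta, Gamma, Zeta, Lambda}
Path from root to Iota: Theta -> Iota
  ancestors of Iota: {Theta, Iota}
Common ancestors: {Theta}
Walk up from Iota: Iota (not in ancestors of Lambda), Theta (in ancestors of Lambda)
Deepest common ancestor (LCA) = Theta

Answer: Theta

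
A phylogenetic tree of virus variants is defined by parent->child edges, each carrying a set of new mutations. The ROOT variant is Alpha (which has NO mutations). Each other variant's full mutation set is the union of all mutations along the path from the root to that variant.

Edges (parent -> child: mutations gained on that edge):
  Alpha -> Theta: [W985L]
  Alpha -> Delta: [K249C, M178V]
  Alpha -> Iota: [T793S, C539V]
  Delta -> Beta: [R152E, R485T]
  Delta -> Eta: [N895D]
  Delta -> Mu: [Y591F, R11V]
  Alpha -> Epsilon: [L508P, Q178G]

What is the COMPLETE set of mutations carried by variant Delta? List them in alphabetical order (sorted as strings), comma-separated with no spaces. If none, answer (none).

At Alpha: gained [] -> total []
At Delta: gained ['K249C', 'M178V'] -> total ['K249C', 'M178V']

Answer: K249C,M178V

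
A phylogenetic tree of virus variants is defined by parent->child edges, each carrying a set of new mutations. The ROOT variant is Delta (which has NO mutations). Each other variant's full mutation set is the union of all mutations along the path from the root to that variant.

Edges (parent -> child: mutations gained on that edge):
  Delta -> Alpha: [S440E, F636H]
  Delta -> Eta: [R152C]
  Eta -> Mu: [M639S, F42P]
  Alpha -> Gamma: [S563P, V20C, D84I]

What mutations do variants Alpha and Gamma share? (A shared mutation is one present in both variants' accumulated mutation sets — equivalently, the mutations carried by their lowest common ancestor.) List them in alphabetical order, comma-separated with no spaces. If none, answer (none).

Accumulating mutations along path to Alpha:
  At Delta: gained [] -> total []
  At Alpha: gained ['S440E', 'F636H'] -> total ['F636H', 'S440E']
Mutations(Alpha) = ['F636H', 'S440E']
Accumulating mutations along path to Gamma:
  At Delta: gained [] -> total []
  At Alpha: gained ['S440E', 'F636H'] -> total ['F636H', 'S440E']
  At Gamma: gained ['S563P', 'V20C', 'D84I'] -> total ['D84I', 'F636H', 'S440E', 'S563P', 'V20C']
Mutations(Gamma) = ['D84I', 'F636H', 'S440E', 'S563P', 'V20C']
Intersection: ['F636H', 'S440E'] ∩ ['D84I', 'F636H', 'S440E', 'S563P', 'V20C'] = ['F636H', 'S440E']

Answer: F636H,S440E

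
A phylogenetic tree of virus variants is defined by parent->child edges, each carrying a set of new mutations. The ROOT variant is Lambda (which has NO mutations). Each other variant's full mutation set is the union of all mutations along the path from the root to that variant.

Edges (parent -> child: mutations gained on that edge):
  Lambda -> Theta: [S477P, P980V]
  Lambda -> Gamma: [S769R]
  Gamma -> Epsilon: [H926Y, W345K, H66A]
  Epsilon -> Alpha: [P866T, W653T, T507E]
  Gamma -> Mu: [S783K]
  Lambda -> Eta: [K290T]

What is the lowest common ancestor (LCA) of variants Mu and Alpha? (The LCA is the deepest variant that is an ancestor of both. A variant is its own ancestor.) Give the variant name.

Path from root to Mu: Lambda -> Gamma -> Mu
  ancestors of Mu: {Lambda, Gamma, Mu}
Path from root to Alpha: Lambda -> Gamma -> Epsilon -> Alpha
  ancestors of Alpha: {Lambda, Gamma, Epsilon, Alpha}
Common ancestors: {Lambda, Gamma}
Walk up from Alpha: Alpha (not in ancestors of Mu), Epsilon (not in ancestors of Mu), Gamma (in ancestors of Mu), Lambda (in ancestors of Mu)
Deepest common ancestor (LCA) = Gamma

Answer: Gamma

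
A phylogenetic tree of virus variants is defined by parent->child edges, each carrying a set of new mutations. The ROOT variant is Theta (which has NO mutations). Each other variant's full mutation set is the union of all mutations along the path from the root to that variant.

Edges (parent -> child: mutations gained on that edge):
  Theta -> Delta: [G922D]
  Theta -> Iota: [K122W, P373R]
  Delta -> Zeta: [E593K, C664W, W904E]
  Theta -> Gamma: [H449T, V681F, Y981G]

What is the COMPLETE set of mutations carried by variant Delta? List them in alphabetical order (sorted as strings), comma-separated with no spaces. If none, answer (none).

Answer: G922D

Derivation:
At Theta: gained [] -> total []
At Delta: gained ['G922D'] -> total ['G922D']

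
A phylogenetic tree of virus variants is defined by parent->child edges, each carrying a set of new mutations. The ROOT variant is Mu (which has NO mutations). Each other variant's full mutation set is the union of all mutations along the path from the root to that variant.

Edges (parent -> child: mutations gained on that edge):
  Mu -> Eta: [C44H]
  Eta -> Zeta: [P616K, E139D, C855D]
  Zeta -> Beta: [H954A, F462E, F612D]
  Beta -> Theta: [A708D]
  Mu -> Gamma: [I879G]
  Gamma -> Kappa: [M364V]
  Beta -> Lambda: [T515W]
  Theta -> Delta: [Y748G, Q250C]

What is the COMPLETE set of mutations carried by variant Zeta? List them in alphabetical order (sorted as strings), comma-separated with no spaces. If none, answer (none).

At Mu: gained [] -> total []
At Eta: gained ['C44H'] -> total ['C44H']
At Zeta: gained ['P616K', 'E139D', 'C855D'] -> total ['C44H', 'C855D', 'E139D', 'P616K']

Answer: C44H,C855D,E139D,P616K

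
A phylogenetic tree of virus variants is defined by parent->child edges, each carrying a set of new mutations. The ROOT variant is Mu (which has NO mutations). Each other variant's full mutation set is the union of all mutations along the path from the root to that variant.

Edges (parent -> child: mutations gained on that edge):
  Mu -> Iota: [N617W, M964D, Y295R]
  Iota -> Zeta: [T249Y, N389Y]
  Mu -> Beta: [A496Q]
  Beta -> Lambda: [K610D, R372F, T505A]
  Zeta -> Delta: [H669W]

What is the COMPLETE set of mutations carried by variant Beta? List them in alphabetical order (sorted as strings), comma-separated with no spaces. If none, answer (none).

Answer: A496Q

Derivation:
At Mu: gained [] -> total []
At Beta: gained ['A496Q'] -> total ['A496Q']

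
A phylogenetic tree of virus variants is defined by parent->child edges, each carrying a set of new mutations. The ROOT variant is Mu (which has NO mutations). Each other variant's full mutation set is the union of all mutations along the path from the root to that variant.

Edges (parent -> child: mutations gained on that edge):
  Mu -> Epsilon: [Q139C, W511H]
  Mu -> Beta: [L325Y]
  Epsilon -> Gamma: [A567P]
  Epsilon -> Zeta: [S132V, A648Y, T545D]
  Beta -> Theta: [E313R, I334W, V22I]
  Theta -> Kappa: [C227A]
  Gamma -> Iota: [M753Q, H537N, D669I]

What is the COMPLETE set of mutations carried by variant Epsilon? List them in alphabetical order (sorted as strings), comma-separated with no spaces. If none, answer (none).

Answer: Q139C,W511H

Derivation:
At Mu: gained [] -> total []
At Epsilon: gained ['Q139C', 'W511H'] -> total ['Q139C', 'W511H']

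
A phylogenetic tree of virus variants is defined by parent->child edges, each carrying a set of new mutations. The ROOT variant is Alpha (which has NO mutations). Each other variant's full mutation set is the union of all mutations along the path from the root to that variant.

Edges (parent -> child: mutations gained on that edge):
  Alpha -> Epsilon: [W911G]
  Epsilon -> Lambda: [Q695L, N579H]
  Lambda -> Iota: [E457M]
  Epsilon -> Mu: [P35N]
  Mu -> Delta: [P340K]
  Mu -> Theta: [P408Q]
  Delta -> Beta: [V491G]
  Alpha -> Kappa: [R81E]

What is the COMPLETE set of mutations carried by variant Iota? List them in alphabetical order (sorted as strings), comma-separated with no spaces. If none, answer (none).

Answer: E457M,N579H,Q695L,W911G

Derivation:
At Alpha: gained [] -> total []
At Epsilon: gained ['W911G'] -> total ['W911G']
At Lambda: gained ['Q695L', 'N579H'] -> total ['N579H', 'Q695L', 'W911G']
At Iota: gained ['E457M'] -> total ['E457M', 'N579H', 'Q695L', 'W911G']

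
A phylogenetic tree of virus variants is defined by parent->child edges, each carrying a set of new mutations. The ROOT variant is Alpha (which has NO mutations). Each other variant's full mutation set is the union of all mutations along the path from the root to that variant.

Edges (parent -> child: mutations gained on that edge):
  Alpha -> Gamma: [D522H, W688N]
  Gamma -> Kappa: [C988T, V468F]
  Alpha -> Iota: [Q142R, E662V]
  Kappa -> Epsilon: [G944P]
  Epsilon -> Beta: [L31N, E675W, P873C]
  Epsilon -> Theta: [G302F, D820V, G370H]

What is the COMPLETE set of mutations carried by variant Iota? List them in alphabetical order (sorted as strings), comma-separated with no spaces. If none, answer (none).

Answer: E662V,Q142R

Derivation:
At Alpha: gained [] -> total []
At Iota: gained ['Q142R', 'E662V'] -> total ['E662V', 'Q142R']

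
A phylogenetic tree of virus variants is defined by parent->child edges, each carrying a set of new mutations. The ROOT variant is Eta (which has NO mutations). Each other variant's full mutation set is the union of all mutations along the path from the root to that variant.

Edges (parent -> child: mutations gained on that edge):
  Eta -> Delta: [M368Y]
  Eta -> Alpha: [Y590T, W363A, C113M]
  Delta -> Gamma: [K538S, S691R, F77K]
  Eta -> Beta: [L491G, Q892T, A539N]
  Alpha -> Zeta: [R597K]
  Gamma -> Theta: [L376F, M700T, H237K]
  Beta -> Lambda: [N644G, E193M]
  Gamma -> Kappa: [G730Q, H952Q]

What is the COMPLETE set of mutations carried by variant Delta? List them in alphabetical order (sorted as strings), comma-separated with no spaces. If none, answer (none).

At Eta: gained [] -> total []
At Delta: gained ['M368Y'] -> total ['M368Y']

Answer: M368Y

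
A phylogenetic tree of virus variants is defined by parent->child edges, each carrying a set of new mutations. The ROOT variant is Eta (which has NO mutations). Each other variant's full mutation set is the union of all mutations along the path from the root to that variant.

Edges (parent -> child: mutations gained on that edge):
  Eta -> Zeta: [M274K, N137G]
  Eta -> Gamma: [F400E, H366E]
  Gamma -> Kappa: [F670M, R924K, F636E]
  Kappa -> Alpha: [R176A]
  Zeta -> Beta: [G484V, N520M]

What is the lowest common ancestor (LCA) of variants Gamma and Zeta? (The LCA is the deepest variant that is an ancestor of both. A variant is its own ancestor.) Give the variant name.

Answer: Eta

Derivation:
Path from root to Gamma: Eta -> Gamma
  ancestors of Gamma: {Eta, Gamma}
Path from root to Zeta: Eta -> Zeta
  ancestors of Zeta: {Eta, Zeta}
Common ancestors: {Eta}
Walk up from Zeta: Zeta (not in ancestors of Gamma), Eta (in ancestors of Gamma)
Deepest common ancestor (LCA) = Eta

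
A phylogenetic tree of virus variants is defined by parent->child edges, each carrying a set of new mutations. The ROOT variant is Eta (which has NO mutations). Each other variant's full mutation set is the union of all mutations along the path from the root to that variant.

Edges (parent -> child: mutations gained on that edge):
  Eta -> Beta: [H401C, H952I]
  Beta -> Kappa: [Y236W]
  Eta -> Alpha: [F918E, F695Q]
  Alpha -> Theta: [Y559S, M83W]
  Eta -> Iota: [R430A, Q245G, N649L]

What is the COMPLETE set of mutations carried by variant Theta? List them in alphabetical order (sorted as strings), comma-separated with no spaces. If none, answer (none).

Answer: F695Q,F918E,M83W,Y559S

Derivation:
At Eta: gained [] -> total []
At Alpha: gained ['F918E', 'F695Q'] -> total ['F695Q', 'F918E']
At Theta: gained ['Y559S', 'M83W'] -> total ['F695Q', 'F918E', 'M83W', 'Y559S']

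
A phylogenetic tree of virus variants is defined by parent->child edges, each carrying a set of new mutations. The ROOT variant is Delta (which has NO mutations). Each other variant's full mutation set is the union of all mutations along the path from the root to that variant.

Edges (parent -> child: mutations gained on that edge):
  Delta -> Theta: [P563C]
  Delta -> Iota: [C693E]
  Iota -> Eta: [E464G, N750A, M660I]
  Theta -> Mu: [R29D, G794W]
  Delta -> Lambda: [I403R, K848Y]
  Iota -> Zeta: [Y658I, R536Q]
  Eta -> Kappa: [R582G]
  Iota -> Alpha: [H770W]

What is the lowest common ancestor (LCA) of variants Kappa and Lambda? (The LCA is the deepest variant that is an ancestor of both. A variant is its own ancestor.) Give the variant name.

Answer: Delta

Derivation:
Path from root to Kappa: Delta -> Iota -> Eta -> Kappa
  ancestors of Kappa: {Delta, Iota, Eta, Kappa}
Path from root to Lambda: Delta -> Lambda
  ancestors of Lambda: {Delta, Lambda}
Common ancestors: {Delta}
Walk up from Lambda: Lambda (not in ancestors of Kappa), Delta (in ancestors of Kappa)
Deepest common ancestor (LCA) = Delta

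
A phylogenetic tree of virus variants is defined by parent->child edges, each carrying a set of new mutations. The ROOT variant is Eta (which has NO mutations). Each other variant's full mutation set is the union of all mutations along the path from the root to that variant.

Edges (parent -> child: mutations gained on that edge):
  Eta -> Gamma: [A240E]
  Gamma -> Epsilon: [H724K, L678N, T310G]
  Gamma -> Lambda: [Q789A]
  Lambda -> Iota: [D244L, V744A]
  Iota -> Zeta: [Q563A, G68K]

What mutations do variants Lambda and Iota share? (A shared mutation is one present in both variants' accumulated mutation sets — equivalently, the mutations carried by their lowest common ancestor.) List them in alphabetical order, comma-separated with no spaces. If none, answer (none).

Accumulating mutations along path to Lambda:
  At Eta: gained [] -> total []
  At Gamma: gained ['A240E'] -> total ['A240E']
  At Lambda: gained ['Q789A'] -> total ['A240E', 'Q789A']
Mutations(Lambda) = ['A240E', 'Q789A']
Accumulating mutations along path to Iota:
  At Eta: gained [] -> total []
  At Gamma: gained ['A240E'] -> total ['A240E']
  At Lambda: gained ['Q789A'] -> total ['A240E', 'Q789A']
  At Iota: gained ['D244L', 'V744A'] -> total ['A240E', 'D244L', 'Q789A', 'V744A']
Mutations(Iota) = ['A240E', 'D244L', 'Q789A', 'V744A']
Intersection: ['A240E', 'Q789A'] ∩ ['A240E', 'D244L', 'Q789A', 'V744A'] = ['A240E', 'Q789A']

Answer: A240E,Q789A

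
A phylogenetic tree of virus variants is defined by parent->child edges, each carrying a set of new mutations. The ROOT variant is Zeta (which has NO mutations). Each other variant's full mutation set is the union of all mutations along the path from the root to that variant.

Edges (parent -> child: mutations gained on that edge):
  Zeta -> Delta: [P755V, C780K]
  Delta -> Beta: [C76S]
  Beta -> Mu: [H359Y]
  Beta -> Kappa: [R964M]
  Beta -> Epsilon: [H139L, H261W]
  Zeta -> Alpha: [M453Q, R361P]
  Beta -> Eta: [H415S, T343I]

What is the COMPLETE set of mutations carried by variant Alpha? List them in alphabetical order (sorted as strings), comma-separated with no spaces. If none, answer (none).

At Zeta: gained [] -> total []
At Alpha: gained ['M453Q', 'R361P'] -> total ['M453Q', 'R361P']

Answer: M453Q,R361P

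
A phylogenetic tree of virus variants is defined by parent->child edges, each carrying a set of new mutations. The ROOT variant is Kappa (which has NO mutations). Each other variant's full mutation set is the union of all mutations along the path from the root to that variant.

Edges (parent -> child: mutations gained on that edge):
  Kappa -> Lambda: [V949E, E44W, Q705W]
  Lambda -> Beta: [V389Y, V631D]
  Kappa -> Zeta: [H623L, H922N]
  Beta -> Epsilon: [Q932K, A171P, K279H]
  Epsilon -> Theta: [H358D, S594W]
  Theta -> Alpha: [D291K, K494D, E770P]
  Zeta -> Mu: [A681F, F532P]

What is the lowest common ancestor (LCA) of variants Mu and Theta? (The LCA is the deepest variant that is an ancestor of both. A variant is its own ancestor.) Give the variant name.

Answer: Kappa

Derivation:
Path from root to Mu: Kappa -> Zeta -> Mu
  ancestors of Mu: {Kappa, Zeta, Mu}
Path from root to Theta: Kappa -> Lambda -> Beta -> Epsilon -> Theta
  ancestors of Theta: {Kappa, Lambda, Beta, Epsilon, Theta}
Common ancestors: {Kappa}
Walk up from Theta: Theta (not in ancestors of Mu), Epsilon (not in ancestors of Mu), Beta (not in ancestors of Mu), Lambda (not in ancestors of Mu), Kappa (in ancestors of Mu)
Deepest common ancestor (LCA) = Kappa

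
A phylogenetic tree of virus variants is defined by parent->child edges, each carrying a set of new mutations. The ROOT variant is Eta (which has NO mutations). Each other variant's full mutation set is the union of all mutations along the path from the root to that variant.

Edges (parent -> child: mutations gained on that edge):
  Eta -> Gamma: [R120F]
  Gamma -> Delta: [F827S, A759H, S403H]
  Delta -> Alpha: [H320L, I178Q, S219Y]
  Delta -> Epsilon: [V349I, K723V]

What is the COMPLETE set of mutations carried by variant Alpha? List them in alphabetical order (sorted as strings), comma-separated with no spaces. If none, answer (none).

At Eta: gained [] -> total []
At Gamma: gained ['R120F'] -> total ['R120F']
At Delta: gained ['F827S', 'A759H', 'S403H'] -> total ['A759H', 'F827S', 'R120F', 'S403H']
At Alpha: gained ['H320L', 'I178Q', 'S219Y'] -> total ['A759H', 'F827S', 'H320L', 'I178Q', 'R120F', 'S219Y', 'S403H']

Answer: A759H,F827S,H320L,I178Q,R120F,S219Y,S403H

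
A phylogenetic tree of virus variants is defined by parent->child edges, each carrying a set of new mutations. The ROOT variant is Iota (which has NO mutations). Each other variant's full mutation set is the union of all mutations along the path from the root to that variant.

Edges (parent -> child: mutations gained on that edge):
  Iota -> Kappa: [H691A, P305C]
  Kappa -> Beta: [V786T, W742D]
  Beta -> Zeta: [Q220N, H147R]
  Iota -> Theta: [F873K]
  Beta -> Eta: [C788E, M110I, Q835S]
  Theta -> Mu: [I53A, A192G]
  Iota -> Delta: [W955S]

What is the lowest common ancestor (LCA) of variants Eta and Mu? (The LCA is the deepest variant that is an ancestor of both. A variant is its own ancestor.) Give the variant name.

Path from root to Eta: Iota -> Kappa -> Beta -> Eta
  ancestors of Eta: {Iota, Kappa, Beta, Eta}
Path from root to Mu: Iota -> Theta -> Mu
  ancestors of Mu: {Iota, Theta, Mu}
Common ancestors: {Iota}
Walk up from Mu: Mu (not in ancestors of Eta), Theta (not in ancestors of Eta), Iota (in ancestors of Eta)
Deepest common ancestor (LCA) = Iota

Answer: Iota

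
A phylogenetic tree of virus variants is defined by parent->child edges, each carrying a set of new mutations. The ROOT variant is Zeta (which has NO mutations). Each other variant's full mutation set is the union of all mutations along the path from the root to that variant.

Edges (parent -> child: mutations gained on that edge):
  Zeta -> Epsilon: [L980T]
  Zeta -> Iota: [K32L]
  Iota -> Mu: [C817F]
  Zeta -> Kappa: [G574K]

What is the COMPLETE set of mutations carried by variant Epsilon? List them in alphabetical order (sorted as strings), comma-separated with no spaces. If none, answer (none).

Answer: L980T

Derivation:
At Zeta: gained [] -> total []
At Epsilon: gained ['L980T'] -> total ['L980T']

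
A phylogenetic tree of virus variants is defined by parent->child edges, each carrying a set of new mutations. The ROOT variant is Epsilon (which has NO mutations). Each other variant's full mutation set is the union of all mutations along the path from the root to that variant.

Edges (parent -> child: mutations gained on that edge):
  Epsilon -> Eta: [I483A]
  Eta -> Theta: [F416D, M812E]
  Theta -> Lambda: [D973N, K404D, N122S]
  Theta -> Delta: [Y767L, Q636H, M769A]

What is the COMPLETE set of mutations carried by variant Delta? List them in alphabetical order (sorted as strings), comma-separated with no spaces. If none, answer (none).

At Epsilon: gained [] -> total []
At Eta: gained ['I483A'] -> total ['I483A']
At Theta: gained ['F416D', 'M812E'] -> total ['F416D', 'I483A', 'M812E']
At Delta: gained ['Y767L', 'Q636H', 'M769A'] -> total ['F416D', 'I483A', 'M769A', 'M812E', 'Q636H', 'Y767L']

Answer: F416D,I483A,M769A,M812E,Q636H,Y767L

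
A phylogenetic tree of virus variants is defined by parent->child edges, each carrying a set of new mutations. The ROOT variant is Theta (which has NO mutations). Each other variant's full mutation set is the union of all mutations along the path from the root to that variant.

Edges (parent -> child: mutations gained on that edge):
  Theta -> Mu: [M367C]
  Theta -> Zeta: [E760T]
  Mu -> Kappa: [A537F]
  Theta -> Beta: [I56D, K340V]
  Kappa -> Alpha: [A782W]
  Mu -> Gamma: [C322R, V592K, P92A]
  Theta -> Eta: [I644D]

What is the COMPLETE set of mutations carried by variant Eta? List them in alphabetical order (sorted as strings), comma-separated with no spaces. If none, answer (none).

Answer: I644D

Derivation:
At Theta: gained [] -> total []
At Eta: gained ['I644D'] -> total ['I644D']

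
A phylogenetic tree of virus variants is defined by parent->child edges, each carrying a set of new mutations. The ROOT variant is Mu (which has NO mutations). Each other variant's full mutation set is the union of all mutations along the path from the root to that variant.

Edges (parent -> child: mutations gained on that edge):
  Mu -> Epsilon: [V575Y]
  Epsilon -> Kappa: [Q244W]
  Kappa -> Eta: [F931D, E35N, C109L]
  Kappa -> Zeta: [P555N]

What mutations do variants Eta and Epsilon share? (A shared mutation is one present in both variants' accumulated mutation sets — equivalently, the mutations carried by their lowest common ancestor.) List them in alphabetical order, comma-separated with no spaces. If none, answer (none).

Answer: V575Y

Derivation:
Accumulating mutations along path to Eta:
  At Mu: gained [] -> total []
  At Epsilon: gained ['V575Y'] -> total ['V575Y']
  At Kappa: gained ['Q244W'] -> total ['Q244W', 'V575Y']
  At Eta: gained ['F931D', 'E35N', 'C109L'] -> total ['C109L', 'E35N', 'F931D', 'Q244W', 'V575Y']
Mutations(Eta) = ['C109L', 'E35N', 'F931D', 'Q244W', 'V575Y']
Accumulating mutations along path to Epsilon:
  At Mu: gained [] -> total []
  At Epsilon: gained ['V575Y'] -> total ['V575Y']
Mutations(Epsilon) = ['V575Y']
Intersection: ['C109L', 'E35N', 'F931D', 'Q244W', 'V575Y'] ∩ ['V575Y'] = ['V575Y']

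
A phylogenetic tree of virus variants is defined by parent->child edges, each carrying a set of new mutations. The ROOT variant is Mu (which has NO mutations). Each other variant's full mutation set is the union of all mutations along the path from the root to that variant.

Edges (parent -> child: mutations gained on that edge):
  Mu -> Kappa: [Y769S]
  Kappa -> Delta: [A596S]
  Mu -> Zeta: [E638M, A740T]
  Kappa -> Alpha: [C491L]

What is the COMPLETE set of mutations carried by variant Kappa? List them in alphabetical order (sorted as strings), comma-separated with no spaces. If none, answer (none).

Answer: Y769S

Derivation:
At Mu: gained [] -> total []
At Kappa: gained ['Y769S'] -> total ['Y769S']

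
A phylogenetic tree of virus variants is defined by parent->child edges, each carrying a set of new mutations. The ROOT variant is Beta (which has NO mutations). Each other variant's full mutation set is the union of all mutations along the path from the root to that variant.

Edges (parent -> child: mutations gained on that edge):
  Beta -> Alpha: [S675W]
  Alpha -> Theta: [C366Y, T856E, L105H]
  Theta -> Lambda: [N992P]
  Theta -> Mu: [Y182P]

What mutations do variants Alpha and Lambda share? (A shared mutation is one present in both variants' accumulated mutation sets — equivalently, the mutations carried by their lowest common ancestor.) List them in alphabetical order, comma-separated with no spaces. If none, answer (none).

Accumulating mutations along path to Alpha:
  At Beta: gained [] -> total []
  At Alpha: gained ['S675W'] -> total ['S675W']
Mutations(Alpha) = ['S675W']
Accumulating mutations along path to Lambda:
  At Beta: gained [] -> total []
  At Alpha: gained ['S675W'] -> total ['S675W']
  At Theta: gained ['C366Y', 'T856E', 'L105H'] -> total ['C366Y', 'L105H', 'S675W', 'T856E']
  At Lambda: gained ['N992P'] -> total ['C366Y', 'L105H', 'N992P', 'S675W', 'T856E']
Mutations(Lambda) = ['C366Y', 'L105H', 'N992P', 'S675W', 'T856E']
Intersection: ['S675W'] ∩ ['C366Y', 'L105H', 'N992P', 'S675W', 'T856E'] = ['S675W']

Answer: S675W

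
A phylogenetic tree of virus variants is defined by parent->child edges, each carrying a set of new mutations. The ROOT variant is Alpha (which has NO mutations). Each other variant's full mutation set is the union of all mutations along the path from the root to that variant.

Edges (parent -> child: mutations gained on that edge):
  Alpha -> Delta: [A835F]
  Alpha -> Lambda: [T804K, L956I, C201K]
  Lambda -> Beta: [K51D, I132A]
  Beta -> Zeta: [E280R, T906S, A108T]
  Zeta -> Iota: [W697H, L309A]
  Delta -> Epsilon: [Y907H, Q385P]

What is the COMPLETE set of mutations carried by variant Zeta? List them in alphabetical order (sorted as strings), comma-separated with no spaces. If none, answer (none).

At Alpha: gained [] -> total []
At Lambda: gained ['T804K', 'L956I', 'C201K'] -> total ['C201K', 'L956I', 'T804K']
At Beta: gained ['K51D', 'I132A'] -> total ['C201K', 'I132A', 'K51D', 'L956I', 'T804K']
At Zeta: gained ['E280R', 'T906S', 'A108T'] -> total ['A108T', 'C201K', 'E280R', 'I132A', 'K51D', 'L956I', 'T804K', 'T906S']

Answer: A108T,C201K,E280R,I132A,K51D,L956I,T804K,T906S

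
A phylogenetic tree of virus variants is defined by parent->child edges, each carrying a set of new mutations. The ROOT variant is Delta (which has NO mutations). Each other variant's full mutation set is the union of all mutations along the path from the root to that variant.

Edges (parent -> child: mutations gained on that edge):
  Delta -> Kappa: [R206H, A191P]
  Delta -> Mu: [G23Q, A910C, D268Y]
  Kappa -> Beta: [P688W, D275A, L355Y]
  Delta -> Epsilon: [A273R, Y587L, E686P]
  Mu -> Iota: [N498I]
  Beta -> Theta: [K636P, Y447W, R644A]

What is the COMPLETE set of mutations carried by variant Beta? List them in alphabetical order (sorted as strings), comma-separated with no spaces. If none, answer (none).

Answer: A191P,D275A,L355Y,P688W,R206H

Derivation:
At Delta: gained [] -> total []
At Kappa: gained ['R206H', 'A191P'] -> total ['A191P', 'R206H']
At Beta: gained ['P688W', 'D275A', 'L355Y'] -> total ['A191P', 'D275A', 'L355Y', 'P688W', 'R206H']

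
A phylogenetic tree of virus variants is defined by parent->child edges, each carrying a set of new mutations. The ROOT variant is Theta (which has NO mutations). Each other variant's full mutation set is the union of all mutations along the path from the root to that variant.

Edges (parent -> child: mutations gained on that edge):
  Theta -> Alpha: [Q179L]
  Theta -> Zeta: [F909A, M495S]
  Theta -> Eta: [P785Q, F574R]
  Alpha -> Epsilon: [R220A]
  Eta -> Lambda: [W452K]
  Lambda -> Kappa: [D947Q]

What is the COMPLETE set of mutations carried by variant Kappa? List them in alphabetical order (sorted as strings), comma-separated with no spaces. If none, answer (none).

At Theta: gained [] -> total []
At Eta: gained ['P785Q', 'F574R'] -> total ['F574R', 'P785Q']
At Lambda: gained ['W452K'] -> total ['F574R', 'P785Q', 'W452K']
At Kappa: gained ['D947Q'] -> total ['D947Q', 'F574R', 'P785Q', 'W452K']

Answer: D947Q,F574R,P785Q,W452K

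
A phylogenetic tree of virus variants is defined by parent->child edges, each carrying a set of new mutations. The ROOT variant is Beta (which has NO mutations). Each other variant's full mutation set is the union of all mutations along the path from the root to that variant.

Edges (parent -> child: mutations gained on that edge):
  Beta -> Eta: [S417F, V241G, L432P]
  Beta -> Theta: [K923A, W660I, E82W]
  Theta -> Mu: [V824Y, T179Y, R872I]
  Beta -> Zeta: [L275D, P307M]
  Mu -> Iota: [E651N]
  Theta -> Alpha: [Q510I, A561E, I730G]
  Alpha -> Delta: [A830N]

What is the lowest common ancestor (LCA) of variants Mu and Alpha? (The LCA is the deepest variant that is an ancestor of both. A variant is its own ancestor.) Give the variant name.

Path from root to Mu: Beta -> Theta -> Mu
  ancestors of Mu: {Beta, Theta, Mu}
Path from root to Alpha: Beta -> Theta -> Alpha
  ancestors of Alpha: {Beta, Theta, Alpha}
Common ancestors: {Beta, Theta}
Walk up from Alpha: Alpha (not in ancestors of Mu), Theta (in ancestors of Mu), Beta (in ancestors of Mu)
Deepest common ancestor (LCA) = Theta

Answer: Theta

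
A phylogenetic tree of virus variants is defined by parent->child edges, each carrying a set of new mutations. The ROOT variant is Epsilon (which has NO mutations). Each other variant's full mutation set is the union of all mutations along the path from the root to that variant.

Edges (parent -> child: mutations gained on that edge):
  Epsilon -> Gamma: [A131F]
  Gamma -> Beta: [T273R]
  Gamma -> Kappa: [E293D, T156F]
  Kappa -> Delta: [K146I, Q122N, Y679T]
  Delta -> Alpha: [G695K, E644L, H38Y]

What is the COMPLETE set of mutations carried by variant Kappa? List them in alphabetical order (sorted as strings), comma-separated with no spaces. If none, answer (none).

At Epsilon: gained [] -> total []
At Gamma: gained ['A131F'] -> total ['A131F']
At Kappa: gained ['E293D', 'T156F'] -> total ['A131F', 'E293D', 'T156F']

Answer: A131F,E293D,T156F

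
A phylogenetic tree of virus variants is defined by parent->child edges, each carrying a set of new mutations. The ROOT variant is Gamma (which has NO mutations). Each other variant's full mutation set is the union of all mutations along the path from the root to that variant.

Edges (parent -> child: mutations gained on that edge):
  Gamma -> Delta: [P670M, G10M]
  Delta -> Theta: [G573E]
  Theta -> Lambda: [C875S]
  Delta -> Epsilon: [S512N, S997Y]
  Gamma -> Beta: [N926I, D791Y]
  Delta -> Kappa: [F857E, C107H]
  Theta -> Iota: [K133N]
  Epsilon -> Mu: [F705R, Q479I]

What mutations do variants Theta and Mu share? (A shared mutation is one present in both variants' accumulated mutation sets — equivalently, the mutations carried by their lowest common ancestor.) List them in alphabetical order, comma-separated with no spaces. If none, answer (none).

Answer: G10M,P670M

Derivation:
Accumulating mutations along path to Theta:
  At Gamma: gained [] -> total []
  At Delta: gained ['P670M', 'G10M'] -> total ['G10M', 'P670M']
  At Theta: gained ['G573E'] -> total ['G10M', 'G573E', 'P670M']
Mutations(Theta) = ['G10M', 'G573E', 'P670M']
Accumulating mutations along path to Mu:
  At Gamma: gained [] -> total []
  At Delta: gained ['P670M', 'G10M'] -> total ['G10M', 'P670M']
  At Epsilon: gained ['S512N', 'S997Y'] -> total ['G10M', 'P670M', 'S512N', 'S997Y']
  At Mu: gained ['F705R', 'Q479I'] -> total ['F705R', 'G10M', 'P670M', 'Q479I', 'S512N', 'S997Y']
Mutations(Mu) = ['F705R', 'G10M', 'P670M', 'Q479I', 'S512N', 'S997Y']
Intersection: ['G10M', 'G573E', 'P670M'] ∩ ['F705R', 'G10M', 'P670M', 'Q479I', 'S512N', 'S997Y'] = ['G10M', 'P670M']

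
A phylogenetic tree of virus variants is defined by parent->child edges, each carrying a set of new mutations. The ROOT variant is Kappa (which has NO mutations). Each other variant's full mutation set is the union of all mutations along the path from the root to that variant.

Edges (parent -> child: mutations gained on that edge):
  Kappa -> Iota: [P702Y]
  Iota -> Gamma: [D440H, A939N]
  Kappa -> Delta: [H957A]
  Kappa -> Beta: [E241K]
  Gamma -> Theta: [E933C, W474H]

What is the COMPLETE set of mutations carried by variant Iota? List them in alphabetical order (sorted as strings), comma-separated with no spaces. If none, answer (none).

At Kappa: gained [] -> total []
At Iota: gained ['P702Y'] -> total ['P702Y']

Answer: P702Y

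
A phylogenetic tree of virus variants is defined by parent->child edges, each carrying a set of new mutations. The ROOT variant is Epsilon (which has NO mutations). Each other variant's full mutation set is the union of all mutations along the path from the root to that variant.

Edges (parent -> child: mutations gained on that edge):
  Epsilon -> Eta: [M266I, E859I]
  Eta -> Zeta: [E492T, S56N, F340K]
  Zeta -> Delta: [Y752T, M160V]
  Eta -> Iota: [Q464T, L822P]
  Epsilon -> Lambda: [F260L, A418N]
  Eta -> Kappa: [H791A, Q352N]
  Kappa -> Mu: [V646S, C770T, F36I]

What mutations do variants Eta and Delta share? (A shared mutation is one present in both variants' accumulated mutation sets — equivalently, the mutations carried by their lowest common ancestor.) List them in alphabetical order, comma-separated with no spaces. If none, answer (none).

Answer: E859I,M266I

Derivation:
Accumulating mutations along path to Eta:
  At Epsilon: gained [] -> total []
  At Eta: gained ['M266I', 'E859I'] -> total ['E859I', 'M266I']
Mutations(Eta) = ['E859I', 'M266I']
Accumulating mutations along path to Delta:
  At Epsilon: gained [] -> total []
  At Eta: gained ['M266I', 'E859I'] -> total ['E859I', 'M266I']
  At Zeta: gained ['E492T', 'S56N', 'F340K'] -> total ['E492T', 'E859I', 'F340K', 'M266I', 'S56N']
  At Delta: gained ['Y752T', 'M160V'] -> total ['E492T', 'E859I', 'F340K', 'M160V', 'M266I', 'S56N', 'Y752T']
Mutations(Delta) = ['E492T', 'E859I', 'F340K', 'M160V', 'M266I', 'S56N', 'Y752T']
Intersection: ['E859I', 'M266I'] ∩ ['E492T', 'E859I', 'F340K', 'M160V', 'M266I', 'S56N', 'Y752T'] = ['E859I', 'M266I']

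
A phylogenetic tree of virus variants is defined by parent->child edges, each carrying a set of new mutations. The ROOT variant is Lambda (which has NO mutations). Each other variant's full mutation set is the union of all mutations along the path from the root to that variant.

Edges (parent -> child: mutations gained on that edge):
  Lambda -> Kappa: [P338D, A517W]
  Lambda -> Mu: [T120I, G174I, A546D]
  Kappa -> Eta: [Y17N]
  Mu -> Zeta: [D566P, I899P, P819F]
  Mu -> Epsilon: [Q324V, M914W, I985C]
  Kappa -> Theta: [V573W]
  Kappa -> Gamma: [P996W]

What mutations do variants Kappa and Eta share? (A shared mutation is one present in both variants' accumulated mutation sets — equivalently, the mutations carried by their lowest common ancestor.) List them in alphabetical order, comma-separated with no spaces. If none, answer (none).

Answer: A517W,P338D

Derivation:
Accumulating mutations along path to Kappa:
  At Lambda: gained [] -> total []
  At Kappa: gained ['P338D', 'A517W'] -> total ['A517W', 'P338D']
Mutations(Kappa) = ['A517W', 'P338D']
Accumulating mutations along path to Eta:
  At Lambda: gained [] -> total []
  At Kappa: gained ['P338D', 'A517W'] -> total ['A517W', 'P338D']
  At Eta: gained ['Y17N'] -> total ['A517W', 'P338D', 'Y17N']
Mutations(Eta) = ['A517W', 'P338D', 'Y17N']
Intersection: ['A517W', 'P338D'] ∩ ['A517W', 'P338D', 'Y17N'] = ['A517W', 'P338D']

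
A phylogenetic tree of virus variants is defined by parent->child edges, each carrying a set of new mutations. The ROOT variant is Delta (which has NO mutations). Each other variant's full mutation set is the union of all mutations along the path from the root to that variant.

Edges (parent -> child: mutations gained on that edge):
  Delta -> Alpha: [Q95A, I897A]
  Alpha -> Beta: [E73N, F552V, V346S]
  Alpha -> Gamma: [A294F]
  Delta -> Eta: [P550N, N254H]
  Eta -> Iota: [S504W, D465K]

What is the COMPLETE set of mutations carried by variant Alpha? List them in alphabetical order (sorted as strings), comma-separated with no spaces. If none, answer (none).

Answer: I897A,Q95A

Derivation:
At Delta: gained [] -> total []
At Alpha: gained ['Q95A', 'I897A'] -> total ['I897A', 'Q95A']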